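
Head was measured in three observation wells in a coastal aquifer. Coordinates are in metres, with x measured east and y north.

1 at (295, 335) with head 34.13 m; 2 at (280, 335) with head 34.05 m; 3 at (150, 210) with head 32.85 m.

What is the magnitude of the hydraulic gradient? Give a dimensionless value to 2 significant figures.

With h = a·x + b·y + c and 1 as origin, the differences give:
  (-15)·a + 0·b = -0.08
  (-145)·a + (-125)·b = -1.28
Eliminate b (×(-125) and ×0, subtract): 1875·a = 10.000 → a = ∂h/∂x = +0.005333
Back-substitute: b = ∂h/∂y = +0.004053.
|∇h| = √(0.005333² + 0.004053²) = 0.006698

0.0067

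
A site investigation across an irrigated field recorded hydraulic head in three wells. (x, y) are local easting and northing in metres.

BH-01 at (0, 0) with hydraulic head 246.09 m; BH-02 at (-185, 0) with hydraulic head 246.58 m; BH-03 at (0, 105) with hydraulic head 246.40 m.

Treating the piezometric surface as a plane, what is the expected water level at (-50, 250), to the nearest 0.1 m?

∂h/∂x = (246.58 − 246.09) / (-185 − 0) = -0.002649
∂h/∂y = (246.40 − 246.09) / (105 − 0) = +0.002952
h(-50, 250) = 246.09 + (-0.002649)·(-50) + (+0.002952)·(250) = 246.09 +0.132 +0.738 = 246.961 m.

247.0 m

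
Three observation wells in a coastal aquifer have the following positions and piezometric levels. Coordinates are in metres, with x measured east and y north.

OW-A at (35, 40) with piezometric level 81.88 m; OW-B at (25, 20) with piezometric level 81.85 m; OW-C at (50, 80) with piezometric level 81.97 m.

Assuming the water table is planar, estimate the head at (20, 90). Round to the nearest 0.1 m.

With h = a·x + b·y + c and OW-A as origin, the differences give:
  (-10)·a + (-20)·b = -0.03
  15·a + 40·b = +0.09
Eliminate b (×40 and ×(-20), subtract): -100·a = 0.600 → a = ∂h/∂x = -0.006000
Back-substitute: b = ∂h/∂y = +0.004500.
h(20, 90) = 81.88 + (-0.006000)·(-15) + (+0.004500)·(50) = 81.88 +0.090 +0.225 = 82.195 m.

82.2 m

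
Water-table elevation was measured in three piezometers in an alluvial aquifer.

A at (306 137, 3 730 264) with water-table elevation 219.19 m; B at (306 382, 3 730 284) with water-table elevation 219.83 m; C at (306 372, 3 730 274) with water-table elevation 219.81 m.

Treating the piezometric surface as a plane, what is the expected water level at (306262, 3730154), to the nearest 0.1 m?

With h = a·x + b·y + c and A as origin, the differences give:
  245·a + 20·b = +0.64
  235·a + 10·b = +0.62
Eliminate b (×10 and ×20, subtract): -2250·a = -6.000 → a = ∂h/∂x = +0.002667
Back-substitute: b = ∂h/∂y = -0.0006667.
h(306262, 3730154) = 219.19 + (+0.002667)·(125) + (-0.0006667)·(-110) = 219.19 +0.333 +0.073 = 219.597 m.

219.6 m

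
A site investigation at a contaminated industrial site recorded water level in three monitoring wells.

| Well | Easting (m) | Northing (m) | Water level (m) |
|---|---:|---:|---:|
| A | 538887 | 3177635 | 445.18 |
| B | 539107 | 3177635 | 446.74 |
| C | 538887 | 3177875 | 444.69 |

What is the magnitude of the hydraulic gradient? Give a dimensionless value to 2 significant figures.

∂h/∂x = (446.74 − 445.18) / (539107 − 538887) = +0.007091
∂h/∂y = (444.69 − 445.18) / (3177875 − 3177635) = -0.002042
|∇h| = √(0.007091² + -0.002042²) = 0.007379

0.0074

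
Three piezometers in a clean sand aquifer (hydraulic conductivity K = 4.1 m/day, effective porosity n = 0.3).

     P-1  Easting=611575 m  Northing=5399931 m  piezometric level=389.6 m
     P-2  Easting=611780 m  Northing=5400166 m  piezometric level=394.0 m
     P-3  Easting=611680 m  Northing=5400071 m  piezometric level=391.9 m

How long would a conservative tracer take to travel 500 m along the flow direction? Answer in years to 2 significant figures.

Differences from P-1: to P-2 (Δx, Δy, Δh) = (205, 235, +4.4); to P-3 = (105, 140, +2.3).
Determinant of the coordinate differences = 205·140 − 105·235 = 4025.
∂h/∂x = [(+4.4)·140 − (+2.3)·235] / 4025 = +0.01876
∂h/∂y = [205·(+2.3) − 105·(+4.4)] / 4025 = +0.002360
|∇h| = √(0.01876² + 0.002360²) = 0.01891
Seepage velocity v = K·i/n = 4.1 × 0.01891 / 0.3 = 0.2584 m/day.
t = 500 / 0.2584 = 1935 days = 5.3 years.

5.3 years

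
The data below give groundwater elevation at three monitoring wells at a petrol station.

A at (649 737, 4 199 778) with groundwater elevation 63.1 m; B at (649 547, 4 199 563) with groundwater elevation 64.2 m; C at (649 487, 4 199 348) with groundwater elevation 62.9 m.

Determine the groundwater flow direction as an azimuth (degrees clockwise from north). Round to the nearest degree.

121°

Three-point gradient (reference A): Δ to B = (-190, -215, +1.1), Δ to C = (-250, -430, -0.2).
∂h/∂x = -0.01846, ∂h/∂y = +0.01120 (det = 27950).
Flow direction (−∇h) has components (+0.01846 E, -0.01120 N).
Azimuth = atan2(E, N) = atan2(+0.01846, -0.01120) = 121.2° ≈ 121°.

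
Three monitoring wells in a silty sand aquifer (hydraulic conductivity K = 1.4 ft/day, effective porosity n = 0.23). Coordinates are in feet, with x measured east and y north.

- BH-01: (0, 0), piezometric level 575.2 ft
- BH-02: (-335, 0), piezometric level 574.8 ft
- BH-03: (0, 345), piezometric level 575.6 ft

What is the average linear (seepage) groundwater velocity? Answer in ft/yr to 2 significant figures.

3.7 ft/yr

∂h/∂x = (574.8 − 575.2) / (-335 − 0) = +0.001194
∂h/∂y = (575.6 − 575.2) / (345 − 0) = +0.001159
|∇h| = √(0.001194² + 0.001159²) = 0.001664
Seepage velocity v = K·i/n = 1.4 × 0.001664 / 0.23 = 0.01013 ft/day = 3.7 ft/yr.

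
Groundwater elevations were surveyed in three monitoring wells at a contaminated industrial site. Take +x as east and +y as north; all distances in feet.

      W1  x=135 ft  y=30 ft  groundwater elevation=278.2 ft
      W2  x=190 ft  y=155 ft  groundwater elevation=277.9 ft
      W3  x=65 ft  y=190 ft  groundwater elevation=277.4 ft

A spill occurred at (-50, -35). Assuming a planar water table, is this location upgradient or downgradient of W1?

downgradient

With h = a·x + b·y + c and W1 as origin, the differences give:
  55·a + 125·b = -0.3
  (-70)·a + 160·b = -0.8
Eliminate b (×160 and ×125, subtract): 17550·a = 52.00 → a = ∂h/∂x = +0.002963
Back-substitute: b = ∂h/∂y = -0.003704.
Head at (-50, -35) = 278.2 + (+0.002963)·(-185) + (-0.003704)·(-65) = 277.89 ft.
That is lower than the 278.2 ft at W1, so the point is downgradient.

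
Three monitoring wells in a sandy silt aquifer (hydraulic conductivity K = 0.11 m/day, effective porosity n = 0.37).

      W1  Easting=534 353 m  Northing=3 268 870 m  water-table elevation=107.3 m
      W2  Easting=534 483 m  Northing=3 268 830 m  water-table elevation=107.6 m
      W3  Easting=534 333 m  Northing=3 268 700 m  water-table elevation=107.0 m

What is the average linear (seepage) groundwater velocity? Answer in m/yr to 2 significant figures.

Three-point gradient (reference W1): Δ to W2 = (130, -40, +0.3), Δ to W3 = (-20, -170, -0.3).
∂h/∂x = +0.002751, ∂h/∂y = +0.001441 (det = -22900).
|∇h| = √(0.002751² + 0.001441²) = 0.003106
Seepage velocity v = K·i/n = 0.11 × 0.003106 / 0.37 = 0.0009234 m/day = 0.3373 m/yr.

0.34 m/yr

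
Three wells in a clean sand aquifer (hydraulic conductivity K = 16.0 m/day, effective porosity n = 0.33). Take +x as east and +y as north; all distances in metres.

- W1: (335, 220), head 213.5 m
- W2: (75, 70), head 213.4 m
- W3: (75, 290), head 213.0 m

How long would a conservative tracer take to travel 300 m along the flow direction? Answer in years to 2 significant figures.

With h = a·x + b·y + c and W1 as origin, the differences give:
  (-260)·a + (-150)·b = -0.1
  (-260)·a + 70·b = -0.5
Eliminate b (×70 and ×(-150), subtract): -57200·a = -82.00 → a = ∂h/∂x = +0.001434
Back-substitute: b = ∂h/∂y = -0.001818.
|∇h| = √(0.001434² + -0.001818²) = 0.002315
Seepage velocity v = K·i/n = 16.0 × 0.002315 / 0.33 = 0.1122 m/day.
t = 300 / 0.1122 = 2674 days = 7.32 years.

7.3 years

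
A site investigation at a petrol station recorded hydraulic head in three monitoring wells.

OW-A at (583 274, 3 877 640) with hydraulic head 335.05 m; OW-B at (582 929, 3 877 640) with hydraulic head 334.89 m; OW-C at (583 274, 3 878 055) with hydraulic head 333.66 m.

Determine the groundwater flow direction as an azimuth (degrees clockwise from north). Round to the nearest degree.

∂h/∂x = (334.89 − 335.05) / (582929 − 583274) = +0.0004638
∂h/∂y = (333.66 − 335.05) / (3878055 − 3877640) = -0.003349
Flow direction (−∇h) has components (-0.0004638 E, +0.003349 N).
Azimuth = atan2(E, N) = atan2(-0.0004638, +0.003349) = 352.1° ≈ 352°.

352°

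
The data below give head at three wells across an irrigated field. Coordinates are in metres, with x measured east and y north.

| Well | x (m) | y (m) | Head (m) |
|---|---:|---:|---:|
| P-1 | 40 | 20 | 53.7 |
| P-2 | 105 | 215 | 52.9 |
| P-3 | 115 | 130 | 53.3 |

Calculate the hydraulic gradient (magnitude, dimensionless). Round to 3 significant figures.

0.00474

With h = a·x + b·y + c and P-1 as origin, the differences give:
  65·a + 195·b = -0.8
  75·a + 110·b = -0.4
Eliminate b (×110 and ×195, subtract): -7475·a = -10.00 → a = ∂h/∂x = +0.001338
Back-substitute: b = ∂h/∂y = -0.004548.
|∇h| = √(0.001338² + -0.004548²) = 0.004741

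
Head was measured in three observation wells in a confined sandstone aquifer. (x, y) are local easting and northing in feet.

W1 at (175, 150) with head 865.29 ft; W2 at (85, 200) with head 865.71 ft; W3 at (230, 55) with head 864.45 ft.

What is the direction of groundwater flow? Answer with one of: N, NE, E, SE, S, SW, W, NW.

S

Differences from W1: to W2 (Δx, Δy, Δh) = (-90, 50, +0.42); to W3 = (55, -95, -0.84).
Solve a·Δx + b·Δy = Δh: det = (-90)·(-95) − 55·50 = 5800.
∂h/∂x = [(+0.42)·(-95) − (-0.84)·50] / 5800 = +0.0003621
∂h/∂y = [(-90)·(-0.84) − 55·(+0.42)] / 5800 = +0.009052
Flow = −∇h = (-0.0003621 east, -0.009052 north), which points south.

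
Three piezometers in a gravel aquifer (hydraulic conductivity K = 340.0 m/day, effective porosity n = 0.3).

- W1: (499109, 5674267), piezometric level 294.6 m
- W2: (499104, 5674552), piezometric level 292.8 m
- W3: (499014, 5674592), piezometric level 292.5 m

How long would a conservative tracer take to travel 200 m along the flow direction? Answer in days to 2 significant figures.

28 days

Differences from W1: to W2 (Δx, Δy, Δh) = (-5, 285, -1.8); to W3 = (-95, 325, -2.1).
Determinant of the coordinate differences = (-5)·325 − (-95)·285 = 25450.
∂h/∂x = [(-1.8)·325 − (-2.1)·285] / 25450 = +0.0005305
∂h/∂y = [(-5)·(-2.1) − (-95)·(-1.8)] / 25450 = -0.006306
|∇h| = √(0.0005305² + -0.006306²) = 0.006328
Seepage velocity v = K·i/n = 340.0 × 0.006328 / 0.3 = 7.172 m/day.
t = 200 / 7.172 = 27.89 days.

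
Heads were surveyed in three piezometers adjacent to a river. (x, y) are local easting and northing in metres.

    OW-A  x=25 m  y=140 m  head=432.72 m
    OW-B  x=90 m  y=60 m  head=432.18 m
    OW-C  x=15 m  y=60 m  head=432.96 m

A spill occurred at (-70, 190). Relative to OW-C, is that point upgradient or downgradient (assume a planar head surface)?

upgradient

Taking OW-A as reference: OW-B−OW-A = (65, -80, -0.54); OW-C−OW-A = (-10, -80, +0.24).
Determinant of the coordinate differences = 65·(-80) − (-10)·(-80) = -6000.
∂h/∂x = [(-0.54)·(-80) − (+0.24)·(-80)] / -6000 = -0.01040
∂h/∂y = [65·(+0.24) − (-10)·(-0.54)] / -6000 = -0.001700
Head at (-70, 190) = 432.72 + (-0.01040)·(-95) + (-0.001700)·(50) = 433.62 m.
That is higher than the 432.96 m at OW-C, so the point is upgradient.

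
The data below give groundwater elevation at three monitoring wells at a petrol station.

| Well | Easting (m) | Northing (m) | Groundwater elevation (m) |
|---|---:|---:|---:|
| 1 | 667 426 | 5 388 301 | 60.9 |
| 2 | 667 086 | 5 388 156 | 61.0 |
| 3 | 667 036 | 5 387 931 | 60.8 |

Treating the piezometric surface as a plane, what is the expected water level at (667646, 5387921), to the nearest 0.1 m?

60.3 m

With h = a·x + b·y + c and 1 as origin, the differences give:
  (-340)·a + (-145)·b = +0.1
  (-390)·a + (-370)·b = -0.1
Eliminate b (×(-370) and ×(-145), subtract): 69250·a = -51.50 → a = ∂h/∂x = -0.0007437
Back-substitute: b = ∂h/∂y = +0.001054.
h(667646, 5387921) = 60.9 + (-0.0007437)·(220) + (+0.001054)·(-380) = 60.9 -0.164 -0.401 = 60.336 m.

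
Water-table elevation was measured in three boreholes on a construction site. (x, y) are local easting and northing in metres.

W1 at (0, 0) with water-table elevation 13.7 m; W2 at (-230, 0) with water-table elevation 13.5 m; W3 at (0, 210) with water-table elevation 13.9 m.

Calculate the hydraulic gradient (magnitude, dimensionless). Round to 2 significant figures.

∂h/∂x = (13.5 − 13.7) / (-230 − 0) = +0.0008696
∂h/∂y = (13.9 − 13.7) / (210 − 0) = +0.0009524
|∇h| = √(0.0008696² + 0.0009524²) = 0.00129

0.0013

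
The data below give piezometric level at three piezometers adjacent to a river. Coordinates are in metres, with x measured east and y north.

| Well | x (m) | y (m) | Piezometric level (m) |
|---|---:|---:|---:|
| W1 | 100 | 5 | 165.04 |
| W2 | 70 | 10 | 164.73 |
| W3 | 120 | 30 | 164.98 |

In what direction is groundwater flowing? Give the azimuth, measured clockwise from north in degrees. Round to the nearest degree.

Three-point gradient (reference W1): Δ to W2 = (-30, 5, -0.31), Δ to W3 = (20, 25, -0.06).
∂h/∂x = +0.008765, ∂h/∂y = -0.009412 (det = -850).
Flow direction (−∇h) has components (-0.008765 E, +0.009412 N).
Azimuth = atan2(E, N) = atan2(-0.008765, +0.009412) = 317.0° ≈ 317°.

317°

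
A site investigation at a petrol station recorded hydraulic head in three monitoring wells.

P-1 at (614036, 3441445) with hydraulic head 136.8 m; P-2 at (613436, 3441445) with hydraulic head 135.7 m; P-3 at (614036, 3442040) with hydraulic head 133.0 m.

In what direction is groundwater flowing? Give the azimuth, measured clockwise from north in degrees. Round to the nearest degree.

344°

∂h/∂x = (135.7 − 136.8) / (613436 − 614036) = +0.001833
∂h/∂y = (133.0 − 136.8) / (3442040 − 3441445) = -0.006387
Flow direction (−∇h) has components (-0.001833 E, +0.006387 N).
Azimuth = atan2(E, N) = atan2(-0.001833, +0.006387) = 344.0° ≈ 344°.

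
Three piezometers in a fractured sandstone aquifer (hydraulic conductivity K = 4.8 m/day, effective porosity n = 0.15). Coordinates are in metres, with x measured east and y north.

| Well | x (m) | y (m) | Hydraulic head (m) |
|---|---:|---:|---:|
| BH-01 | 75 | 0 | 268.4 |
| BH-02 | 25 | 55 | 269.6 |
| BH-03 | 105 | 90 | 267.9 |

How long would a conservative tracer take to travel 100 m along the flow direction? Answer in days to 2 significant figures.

140 days

With h = a·x + b·y + c and BH-01 as origin, the differences give:
  (-50)·a + 55·b = +1.2
  30·a + 90·b = -0.5
Eliminate b (×90 and ×55, subtract): -6150·a = 135.50 → a = ∂h/∂x = -0.02203
Back-substitute: b = ∂h/∂y = +0.001789.
|∇h| = √(-0.02203² + 0.001789²) = 0.0221
Seepage velocity v = K·i/n = 4.8 × 0.0221 / 0.15 = 0.7072 m/day.
t = 100 / 0.7072 = 141.4 days.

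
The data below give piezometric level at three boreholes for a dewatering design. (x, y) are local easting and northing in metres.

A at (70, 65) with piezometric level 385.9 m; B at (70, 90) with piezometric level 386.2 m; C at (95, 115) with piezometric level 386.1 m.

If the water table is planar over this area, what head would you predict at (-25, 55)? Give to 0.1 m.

387.3 m

With h = a·x + b·y + c and A as origin, the differences give:
  0·a + 25·b = +0.3
  25·a + 50·b = +0.2
Eliminate b (×50 and ×25, subtract): -625·a = 10.00 → a = ∂h/∂x = -0.01600
Back-substitute: b = ∂h/∂y = +0.01200.
h(-25, 55) = 385.9 + (-0.01600)·(-95) + (+0.01200)·(-10) = 385.9 +1.520 -0.120 = 387.300 m.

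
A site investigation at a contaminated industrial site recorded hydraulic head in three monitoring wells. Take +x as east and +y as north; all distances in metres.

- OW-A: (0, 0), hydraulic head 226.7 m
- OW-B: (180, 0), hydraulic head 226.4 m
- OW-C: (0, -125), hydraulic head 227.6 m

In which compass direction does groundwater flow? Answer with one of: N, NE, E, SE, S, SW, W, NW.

N

∂h/∂x = (226.4 − 226.7) / (180 − 0) = -0.001667
∂h/∂y = (227.6 − 226.7) / (-125 − 0) = -0.007200
Flow = −∇h = (+0.001667 east, +0.007200 north), which points north.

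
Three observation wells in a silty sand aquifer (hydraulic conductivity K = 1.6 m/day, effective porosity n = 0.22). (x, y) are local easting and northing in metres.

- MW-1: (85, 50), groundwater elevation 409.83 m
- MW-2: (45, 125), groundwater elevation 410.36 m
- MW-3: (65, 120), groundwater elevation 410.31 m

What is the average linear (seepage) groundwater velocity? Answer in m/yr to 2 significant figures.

18 m/yr

Differences from MW-1: to MW-2 (Δx, Δy, Δh) = (-40, 75, +0.53); to MW-3 = (-20, 70, +0.48).
Determinant of the coordinate differences = (-40)·70 − (-20)·75 = -1300.
∂h/∂x = [(+0.53)·70 − (+0.48)·75] / -1300 = -0.0008462
∂h/∂y = [(-40)·(+0.48) − (-20)·(+0.53)] / -1300 = +0.006615
|∇h| = √(-0.0008462² + 0.006615²) = 0.006669
Seepage velocity v = K·i/n = 1.6 × 0.006669 / 0.22 = 0.0485 m/day = 17.71 m/yr.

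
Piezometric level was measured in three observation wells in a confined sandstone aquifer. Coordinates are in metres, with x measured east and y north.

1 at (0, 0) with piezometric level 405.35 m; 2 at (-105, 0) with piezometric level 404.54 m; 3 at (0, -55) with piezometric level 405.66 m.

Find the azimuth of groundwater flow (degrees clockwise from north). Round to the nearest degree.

∂h/∂x = (404.54 − 405.35) / (-105 − 0) = +0.007714
∂h/∂y = (405.66 − 405.35) / (-55 − 0) = -0.005636
Flow direction (−∇h) has components (-0.007714 E, +0.005636 N).
Azimuth = atan2(E, N) = atan2(-0.007714, +0.005636) = 306.2° ≈ 306°.

306°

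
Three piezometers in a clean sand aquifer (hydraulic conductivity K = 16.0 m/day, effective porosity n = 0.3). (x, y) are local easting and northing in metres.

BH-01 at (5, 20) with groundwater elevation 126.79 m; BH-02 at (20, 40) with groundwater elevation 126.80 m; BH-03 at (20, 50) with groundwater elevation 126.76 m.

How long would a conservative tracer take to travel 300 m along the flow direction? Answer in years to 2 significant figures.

Taking BH-01 as reference: BH-02−BH-01 = (15, 20, +0.01); BH-03−BH-01 = (15, 30, -0.03).
Determinant of the coordinate differences = 15·30 − 15·20 = 150.
∂h/∂x = [(+0.01)·30 − (-0.03)·20] / 150 = +0.006000
∂h/∂y = [15·(-0.03) − 15·(+0.01)] / 150 = -0.004000
|∇h| = √(0.006000² + -0.004000²) = 0.007211
Seepage velocity v = K·i/n = 16.0 × 0.007211 / 0.3 = 0.3846 m/day.
t = 300 / 0.3846 = 780 days = 2.14 years.

2.1 years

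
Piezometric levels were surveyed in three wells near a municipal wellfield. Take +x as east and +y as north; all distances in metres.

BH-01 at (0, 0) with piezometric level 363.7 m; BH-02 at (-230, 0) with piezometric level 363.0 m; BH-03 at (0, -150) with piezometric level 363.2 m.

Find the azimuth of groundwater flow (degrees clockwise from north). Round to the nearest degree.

222°

∂h/∂x = (363.0 − 363.7) / (-230 − 0) = +0.003043
∂h/∂y = (363.2 − 363.7) / (-150 − 0) = +0.003333
Flow direction (−∇h) has components (-0.003043 E, -0.003333 N).
Azimuth = atan2(E, N) = atan2(-0.003043, -0.003333) = 222.4° ≈ 222°.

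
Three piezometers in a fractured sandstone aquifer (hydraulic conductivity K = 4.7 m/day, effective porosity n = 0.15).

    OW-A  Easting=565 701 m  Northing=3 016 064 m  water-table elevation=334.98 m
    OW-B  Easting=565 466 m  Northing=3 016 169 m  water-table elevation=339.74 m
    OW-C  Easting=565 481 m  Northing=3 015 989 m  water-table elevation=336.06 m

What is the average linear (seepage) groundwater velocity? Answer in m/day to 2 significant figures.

Differences from OW-A: to OW-B (Δx, Δy, Δh) = (-235, 105, +4.76); to OW-C = (-220, -75, +1.08).
Determinant of the coordinate differences = (-235)·(-75) − (-220)·105 = 40725.
∂h/∂x = [(+4.76)·(-75) − (+1.08)·105] / 40725 = -0.01155
∂h/∂y = [(-235)·(+1.08) − (-220)·(+4.76)] / 40725 = +0.01948
|∇h| = √(-0.01155² + 0.01948²) = 0.02265
Seepage velocity v = K·i/n = 4.7 × 0.02265 / 0.15 = 0.7097 m/day.

0.71 m/day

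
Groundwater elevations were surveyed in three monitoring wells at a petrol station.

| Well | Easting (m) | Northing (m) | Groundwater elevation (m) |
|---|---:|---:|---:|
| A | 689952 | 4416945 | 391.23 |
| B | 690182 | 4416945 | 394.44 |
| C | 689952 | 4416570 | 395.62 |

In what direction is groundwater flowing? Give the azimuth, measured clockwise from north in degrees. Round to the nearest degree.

310°

∂h/∂x = (394.44 − 391.23) / (690182 − 689952) = +0.01396
∂h/∂y = (395.62 − 391.23) / (4416570 − 4416945) = -0.01171
Flow direction (−∇h) has components (-0.01396 E, +0.01171 N).
Azimuth = atan2(E, N) = atan2(-0.01396, +0.01171) = 310.0° ≈ 310°.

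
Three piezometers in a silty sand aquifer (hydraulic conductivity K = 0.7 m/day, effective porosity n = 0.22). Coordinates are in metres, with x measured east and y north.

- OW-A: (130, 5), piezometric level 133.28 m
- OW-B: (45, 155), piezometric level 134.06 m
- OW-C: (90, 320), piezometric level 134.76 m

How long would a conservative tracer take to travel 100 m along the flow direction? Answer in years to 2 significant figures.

18 years

Three-point gradient (reference OW-A): Δ to OW-B = (-85, 150, +0.78), Δ to OW-C = (-40, 315, +1.48).
∂h/∂x = -0.001141, ∂h/∂y = +0.004554 (det = -20775).
|∇h| = √(-0.001141² + 0.004554²) = 0.004695
Seepage velocity v = K·i/n = 0.7 × 0.004695 / 0.22 = 0.01494 m/day.
t = 100 / 0.01494 = 6693 days = 18.3 years.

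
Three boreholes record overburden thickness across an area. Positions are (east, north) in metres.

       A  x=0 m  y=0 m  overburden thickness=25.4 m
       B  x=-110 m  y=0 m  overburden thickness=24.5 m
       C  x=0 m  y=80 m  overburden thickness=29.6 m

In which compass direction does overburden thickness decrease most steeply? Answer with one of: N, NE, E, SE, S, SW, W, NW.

S

∂d/∂x = (24.5 − 25.4) / (-110 − 0) = +0.008182
∂d/∂y = (29.6 − 25.4) / (80 − 0) = +0.05250
Steepest decrease is along −∇f = (-0.008182 E, -0.05250 N) → south.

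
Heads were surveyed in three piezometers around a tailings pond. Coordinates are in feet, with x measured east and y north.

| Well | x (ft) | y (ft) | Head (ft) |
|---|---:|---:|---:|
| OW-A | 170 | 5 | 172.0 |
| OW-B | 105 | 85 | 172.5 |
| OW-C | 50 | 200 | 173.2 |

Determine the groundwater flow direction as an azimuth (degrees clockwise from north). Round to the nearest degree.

Taking OW-A as reference: OW-B−OW-A = (-65, 80, +0.5); OW-C−OW-A = (-120, 195, +1.2).
Solve a·Δx + b·Δy = Δh: det = (-65)·195 − (-120)·80 = -3075.
∂h/∂x = [(+0.5)·195 − (+1.2)·80] / -3075 = -0.0004878
∂h/∂y = [(-65)·(+1.2) − (-120)·(+0.5)] / -3075 = +0.005854
Flow direction (−∇h) has components (+0.0004878 E, -0.005854 N).
Azimuth = atan2(E, N) = atan2(+0.0004878, -0.005854) = 175.2° ≈ 175°.

175°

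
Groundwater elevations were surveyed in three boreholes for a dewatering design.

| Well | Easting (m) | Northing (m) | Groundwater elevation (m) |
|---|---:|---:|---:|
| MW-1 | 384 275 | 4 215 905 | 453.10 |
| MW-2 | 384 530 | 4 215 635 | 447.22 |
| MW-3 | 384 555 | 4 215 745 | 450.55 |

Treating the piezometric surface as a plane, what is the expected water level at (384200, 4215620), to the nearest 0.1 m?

444.4 m

Taking MW-1 as reference: MW-2−MW-1 = (255, -270, -5.88); MW-3−MW-1 = (280, -160, -2.55).
Solve a·Δx + b·Δy = Δh: det = 255·(-160) − 280·(-270) = 34800.
∂h/∂x = [(-5.88)·(-160) − (-2.55)·(-270)] / 34800 = +0.007250
∂h/∂y = [255·(-2.55) − 280·(-5.88)] / 34800 = +0.02862
h(384200, 4215620) = 453.10 + (+0.007250)·(-75) + (+0.02862)·(-285) = 453.10 -0.544 -8.158 = 444.398 m.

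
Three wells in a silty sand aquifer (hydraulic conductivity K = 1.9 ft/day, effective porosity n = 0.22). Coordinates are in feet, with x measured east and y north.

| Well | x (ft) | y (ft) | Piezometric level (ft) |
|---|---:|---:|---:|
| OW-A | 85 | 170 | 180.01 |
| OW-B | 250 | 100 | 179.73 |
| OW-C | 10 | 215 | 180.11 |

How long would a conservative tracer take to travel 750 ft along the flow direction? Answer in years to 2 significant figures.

With h = a·x + b·y + c and OW-A as origin, the differences give:
  165·a + (-70)·b = -0.28
  (-75)·a + 45·b = +0.10
Eliminate b (×45 and ×(-70), subtract): 2175·a = -5.600 → a = ∂h/∂x = -0.002575
Back-substitute: b = ∂h/∂y = -0.002069.
|∇h| = √(-0.002575² + -0.002069²) = 0.003303
Seepage velocity v = K·i/n = 1.9 × 0.003303 / 0.22 = 0.02853 ft/day.
t = 750 / 0.02853 = 2.629e+04 days = 72 years.

72 years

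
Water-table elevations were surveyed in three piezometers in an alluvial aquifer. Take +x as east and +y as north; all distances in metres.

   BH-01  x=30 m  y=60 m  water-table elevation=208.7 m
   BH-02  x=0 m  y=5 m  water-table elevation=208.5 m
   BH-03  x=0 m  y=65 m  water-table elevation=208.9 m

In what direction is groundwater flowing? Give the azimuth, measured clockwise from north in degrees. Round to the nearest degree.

Differences from BH-01: to BH-02 (Δx, Δy, Δh) = (-30, -55, -0.2); to BH-03 = (-30, 5, +0.2).
Determinant of the coordinate differences = (-30)·5 − (-30)·(-55) = -1800.
∂h/∂x = [(-0.2)·5 − (+0.2)·(-55)] / -1800 = -0.005556
∂h/∂y = [(-30)·(+0.2) − (-30)·(-0.2)] / -1800 = +0.006667
Flow direction (−∇h) has components (+0.005556 E, -0.006667 N).
Azimuth = atan2(E, N) = atan2(+0.005556, -0.006667) = 140.2° ≈ 140°.

140°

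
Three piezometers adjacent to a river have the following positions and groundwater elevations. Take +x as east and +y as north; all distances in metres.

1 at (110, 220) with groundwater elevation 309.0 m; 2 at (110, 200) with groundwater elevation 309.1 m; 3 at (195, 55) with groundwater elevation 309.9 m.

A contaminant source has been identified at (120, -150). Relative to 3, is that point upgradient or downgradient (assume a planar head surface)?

With h = a·x + b·y + c and 1 as origin, the differences give:
  0·a + (-20)·b = +0.1
  85·a + (-165)·b = +0.9
Eliminate b (×(-165) and ×(-20), subtract): 1700·a = 1.50 → a = ∂h/∂x = +0.0008824
Back-substitute: b = ∂h/∂y = -0.005000.
Head at (120, -150) = 309.0 + (+0.0008824)·(10) + (-0.005000)·(-370) = 310.86 m.
That is higher than the 309.9 m at 3, so the point is upgradient.

upgradient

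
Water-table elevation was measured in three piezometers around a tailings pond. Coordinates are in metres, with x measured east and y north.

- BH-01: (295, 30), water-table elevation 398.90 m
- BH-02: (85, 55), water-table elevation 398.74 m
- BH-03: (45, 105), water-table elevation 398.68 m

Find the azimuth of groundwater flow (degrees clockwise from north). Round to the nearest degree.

Three-point gradient (reference BH-01): Δ to BH-02 = (-210, 25, -0.16), Δ to BH-03 = (-250, 75, -0.22).
∂h/∂x = +0.0006842, ∂h/∂y = -0.0006526 (det = -9500).
Flow direction (−∇h) has components (-0.0006842 E, +0.0006526 N).
Azimuth = atan2(E, N) = atan2(-0.0006842, +0.0006526) = 313.6° ≈ 314°.

314°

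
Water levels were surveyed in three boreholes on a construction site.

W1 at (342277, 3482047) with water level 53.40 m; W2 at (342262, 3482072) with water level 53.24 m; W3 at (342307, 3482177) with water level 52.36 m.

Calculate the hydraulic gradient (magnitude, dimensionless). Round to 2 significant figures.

With h = a·x + b·y + c and W1 as origin, the differences give:
  (-15)·a + 25·b = -0.16
  30·a + 130·b = -1.04
Eliminate b (×130 and ×25, subtract): -2700·a = 5.200 → a = ∂h/∂x = -0.001926
Back-substitute: b = ∂h/∂y = -0.007556.
|∇h| = √(-0.001926² + -0.007556²) = 0.007798

0.0078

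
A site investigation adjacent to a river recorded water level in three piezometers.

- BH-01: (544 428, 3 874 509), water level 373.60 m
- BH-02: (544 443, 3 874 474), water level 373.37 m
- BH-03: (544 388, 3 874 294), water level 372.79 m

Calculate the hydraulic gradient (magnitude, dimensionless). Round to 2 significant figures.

0.0065

Taking BH-01 as reference: BH-02−BH-01 = (15, -35, -0.23); BH-03−BH-01 = (-40, -215, -0.81).
Solve a·Δx + b·Δy = Δh: det = 15·(-215) − (-40)·(-35) = -4625.
∂h/∂x = [(-0.23)·(-215) − (-0.81)·(-35)] / -4625 = -0.004562
∂h/∂y = [15·(-0.81) − (-40)·(-0.23)] / -4625 = +0.004616
|∇h| = √(-0.004562² + 0.004616²) = 0.00649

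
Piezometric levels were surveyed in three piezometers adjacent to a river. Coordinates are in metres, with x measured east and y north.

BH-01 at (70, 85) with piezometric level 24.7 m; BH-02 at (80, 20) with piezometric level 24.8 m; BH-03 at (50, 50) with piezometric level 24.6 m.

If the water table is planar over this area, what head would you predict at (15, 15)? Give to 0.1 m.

24.4 m

With h = a·x + b·y + c and BH-01 as origin, the differences give:
  10·a + (-65)·b = +0.1
  (-20)·a + (-35)·b = -0.1
Eliminate b (×(-35) and ×(-65), subtract): -1650·a = -10.00 → a = ∂h/∂x = +0.006061
Back-substitute: b = ∂h/∂y = -0.0006061.
h(15, 15) = 24.7 + (+0.006061)·(-55) + (-0.0006061)·(-70) = 24.7 -0.333 +0.042 = 24.409 m.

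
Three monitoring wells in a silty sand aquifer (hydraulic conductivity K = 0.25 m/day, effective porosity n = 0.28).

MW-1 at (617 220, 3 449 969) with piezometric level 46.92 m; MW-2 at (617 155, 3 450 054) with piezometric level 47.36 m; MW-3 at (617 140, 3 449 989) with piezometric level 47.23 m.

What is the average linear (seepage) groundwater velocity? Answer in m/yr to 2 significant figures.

With h = a·x + b·y + c and MW-1 as origin, the differences give:
  (-65)·a + 85·b = +0.44
  (-80)·a + 20·b = +0.31
Eliminate b (×20 and ×85, subtract): 5500·a = -17.550 → a = ∂h/∂x = -0.003191
Back-substitute: b = ∂h/∂y = +0.002736.
|∇h| = √(-0.003191² + 0.002736²) = 0.004203
Seepage velocity v = K·i/n = 0.25 × 0.004203 / 0.28 = 0.003753 m/day = 1.371 m/yr.

1.4 m/yr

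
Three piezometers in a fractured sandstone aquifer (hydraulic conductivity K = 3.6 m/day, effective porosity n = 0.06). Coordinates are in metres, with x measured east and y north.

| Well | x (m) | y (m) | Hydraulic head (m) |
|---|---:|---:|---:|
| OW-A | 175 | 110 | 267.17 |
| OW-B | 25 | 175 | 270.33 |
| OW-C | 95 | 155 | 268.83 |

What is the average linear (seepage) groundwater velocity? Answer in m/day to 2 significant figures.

Taking OW-A as reference: OW-B−OW-A = (-150, 65, +3.16); OW-C−OW-A = (-80, 45, +1.66).
Solve a·Δx + b·Δy = Δh: det = (-150)·45 − (-80)·65 = -1550.
∂h/∂x = [(+3.16)·45 − (+1.66)·65] / -1550 = -0.02213
∂h/∂y = [(-150)·(+1.66) − (-80)·(+3.16)] / -1550 = -0.002452
|∇h| = √(-0.02213² + -0.002452²) = 0.02227
Seepage velocity v = K·i/n = 3.6 × 0.02227 / 0.06 = 1.336 m/day.

1.3 m/day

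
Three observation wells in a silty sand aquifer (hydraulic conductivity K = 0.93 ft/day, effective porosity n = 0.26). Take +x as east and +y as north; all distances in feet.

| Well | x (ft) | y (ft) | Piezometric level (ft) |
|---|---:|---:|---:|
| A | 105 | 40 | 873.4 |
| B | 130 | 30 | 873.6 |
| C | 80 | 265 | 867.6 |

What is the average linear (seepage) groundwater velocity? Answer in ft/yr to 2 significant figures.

34 ft/yr

Taking A as reference: B−A = (25, -10, +0.2); C−A = (-25, 225, -5.8).
Determinant of the coordinate differences = 25·225 − (-25)·(-10) = 5375.
∂h/∂x = [(+0.2)·225 − (-5.8)·(-10)] / 5375 = -0.002419
∂h/∂y = [25·(-5.8) − (-25)·(+0.2)] / 5375 = -0.02605
|∇h| = √(-0.002419² + -0.02605²) = 0.02616
Seepage velocity v = K·i/n = 0.93 × 0.02616 / 0.26 = 0.09357 ft/day = 34.18 ft/yr.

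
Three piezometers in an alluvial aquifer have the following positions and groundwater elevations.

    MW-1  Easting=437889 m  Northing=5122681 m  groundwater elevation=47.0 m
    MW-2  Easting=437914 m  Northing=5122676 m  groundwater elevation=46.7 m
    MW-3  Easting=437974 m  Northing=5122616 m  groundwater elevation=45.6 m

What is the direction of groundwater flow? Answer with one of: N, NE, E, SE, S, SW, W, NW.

With h = a·x + b·y + c and MW-1 as origin, the differences give:
  25·a + (-5)·b = -0.3
  85·a + (-65)·b = -1.4
Eliminate b (×(-65) and ×(-5), subtract): -1200·a = 12.50 → a = ∂h/∂x = -0.01042
Back-substitute: b = ∂h/∂y = +0.007917.
Flow = −∇h = (+0.01042 east, -0.007917 north), which points southeast.

SE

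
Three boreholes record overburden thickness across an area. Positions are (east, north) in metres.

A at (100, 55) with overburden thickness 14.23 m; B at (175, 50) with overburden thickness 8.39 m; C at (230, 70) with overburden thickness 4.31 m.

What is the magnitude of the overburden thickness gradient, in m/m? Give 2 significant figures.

0.078 m/m

With d = a·x + b·y + c and A as origin, the differences give:
  75·a + (-5)·b = -5.84
  130·a + 15·b = -9.92
Eliminate b (×15 and ×(-5), subtract): 1775·a = -137.200 → a = ∂d/∂x = -0.07730
Back-substitute: b = ∂d/∂y = +0.008563.
|∇f| = √(-0.07730² + 0.008563²) = 0.07777 m/m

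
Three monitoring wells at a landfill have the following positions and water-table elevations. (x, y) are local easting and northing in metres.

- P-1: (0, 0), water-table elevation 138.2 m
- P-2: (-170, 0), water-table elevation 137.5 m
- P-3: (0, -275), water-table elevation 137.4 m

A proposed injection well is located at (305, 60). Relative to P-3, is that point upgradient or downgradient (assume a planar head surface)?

upgradient

∂h/∂x = (137.5 − 138.2) / (-170 − 0) = +0.004118
∂h/∂y = (137.4 − 138.2) / (-275 − 0) = +0.002909
Head at (305, 60) = 138.2 + (+0.004118)·(305) + (+0.002909)·(60) = 139.63 m.
That is higher than the 137.4 m at P-3, so the point is upgradient.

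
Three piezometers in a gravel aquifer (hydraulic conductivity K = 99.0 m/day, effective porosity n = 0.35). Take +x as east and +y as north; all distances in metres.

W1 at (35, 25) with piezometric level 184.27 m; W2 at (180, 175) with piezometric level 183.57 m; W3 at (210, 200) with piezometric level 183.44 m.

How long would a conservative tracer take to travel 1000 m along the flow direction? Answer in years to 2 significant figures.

With h = a·x + b·y + c and W1 as origin, the differences give:
  145·a + 150·b = -0.70
  175·a + 175·b = -0.83
Eliminate b (×175 and ×150, subtract): -875·a = 2.000 → a = ∂h/∂x = -0.002286
Back-substitute: b = ∂h/∂y = -0.002457.
|∇h| = √(-0.002286² + -0.002457²) = 0.003356
Seepage velocity v = K·i/n = 99.0 × 0.003356 / 0.35 = 0.9493 m/day.
t = 1000 / 0.9493 = 1053 days = 2.88 years.

2.9 years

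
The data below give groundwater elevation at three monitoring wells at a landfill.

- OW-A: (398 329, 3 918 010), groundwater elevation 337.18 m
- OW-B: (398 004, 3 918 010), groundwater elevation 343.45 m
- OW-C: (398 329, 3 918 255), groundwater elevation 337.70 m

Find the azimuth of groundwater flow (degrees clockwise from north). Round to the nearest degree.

∂h/∂x = (343.45 − 337.18) / (398004 − 398329) = -0.01929
∂h/∂y = (337.70 − 337.18) / (3918255 − 3918010) = +0.002122
Flow direction (−∇h) has components (+0.01929 E, -0.002122 N).
Azimuth = atan2(E, N) = atan2(+0.01929, -0.002122) = 96.3° ≈ 096°.

096°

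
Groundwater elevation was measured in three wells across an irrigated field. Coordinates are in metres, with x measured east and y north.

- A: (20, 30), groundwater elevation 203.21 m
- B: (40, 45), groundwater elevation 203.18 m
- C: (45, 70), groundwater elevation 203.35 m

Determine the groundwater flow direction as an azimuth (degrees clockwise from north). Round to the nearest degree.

Differences from A: to B (Δx, Δy, Δh) = (20, 15, -0.03); to C = (25, 40, +0.14).
Solve a·Δx + b·Δy = Δh: det = 20·40 − 25·15 = 425.
∂h/∂x = [(-0.03)·40 − (+0.14)·15] / 425 = -0.007765
∂h/∂y = [20·(+0.14) − 25·(-0.03)] / 425 = +0.008353
Flow direction (−∇h) has components (+0.007765 E, -0.008353 N).
Azimuth = atan2(E, N) = atan2(+0.007765, -0.008353) = 137.1° ≈ 137°.

137°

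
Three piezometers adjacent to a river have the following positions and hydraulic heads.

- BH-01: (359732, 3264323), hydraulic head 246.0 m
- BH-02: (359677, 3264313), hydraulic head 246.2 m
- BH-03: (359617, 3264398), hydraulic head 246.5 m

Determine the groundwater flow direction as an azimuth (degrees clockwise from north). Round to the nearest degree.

Three-point gradient (reference BH-01): Δ to BH-02 = (-55, -10, +0.2), Δ to BH-03 = (-115, 75, +0.5).
∂h/∂x = -0.003791, ∂h/∂y = +0.0008531 (det = -5275).
Flow direction (−∇h) has components (+0.003791 E, -0.0008531 N).
Azimuth = atan2(E, N) = atan2(+0.003791, -0.0008531) = 102.7° ≈ 103°.

103°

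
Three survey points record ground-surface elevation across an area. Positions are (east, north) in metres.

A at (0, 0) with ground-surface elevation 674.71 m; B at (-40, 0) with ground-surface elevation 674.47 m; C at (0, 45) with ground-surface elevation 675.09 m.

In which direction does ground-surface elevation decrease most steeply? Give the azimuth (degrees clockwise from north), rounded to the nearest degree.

∂z/∂x = (674.47 − 674.71) / (-40 − 0) = +0.006000
∂z/∂y = (675.09 − 674.71) / (45 − 0) = +0.008444
Steepest decrease is along −∇f: components (-0.006000 E, -0.008444 N).
Azimuth = atan2(-0.006000, -0.008444) = 215.4° ≈ 215°.

215°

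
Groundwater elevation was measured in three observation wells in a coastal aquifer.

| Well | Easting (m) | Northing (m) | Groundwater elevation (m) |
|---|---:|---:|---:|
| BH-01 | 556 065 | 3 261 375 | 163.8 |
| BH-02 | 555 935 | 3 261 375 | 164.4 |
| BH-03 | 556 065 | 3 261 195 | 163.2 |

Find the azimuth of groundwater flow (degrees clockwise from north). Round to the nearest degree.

126°

∂h/∂x = (164.4 − 163.8) / (555935 − 556065) = -0.004615
∂h/∂y = (163.2 − 163.8) / (3261195 − 3261375) = +0.003333
Flow direction (−∇h) has components (+0.004615 E, -0.003333 N).
Azimuth = atan2(E, N) = atan2(+0.004615, -0.003333) = 125.8° ≈ 126°.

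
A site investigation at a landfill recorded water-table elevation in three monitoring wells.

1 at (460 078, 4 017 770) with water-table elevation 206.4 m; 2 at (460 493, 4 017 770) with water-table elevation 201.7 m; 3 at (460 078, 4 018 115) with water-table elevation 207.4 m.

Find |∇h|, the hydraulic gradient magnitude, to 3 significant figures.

0.0117

∂h/∂x = (201.7 − 206.4) / (460493 − 460078) = -0.01133
∂h/∂y = (207.4 − 206.4) / (4018115 − 4017770) = +0.002899
|∇h| = √(-0.01133² + 0.002899²) = 0.0117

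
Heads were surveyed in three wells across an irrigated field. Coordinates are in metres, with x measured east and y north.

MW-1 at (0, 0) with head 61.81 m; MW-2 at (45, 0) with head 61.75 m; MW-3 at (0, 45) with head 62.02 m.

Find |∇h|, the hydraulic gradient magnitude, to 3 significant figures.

0.00485

∂h/∂x = (61.75 − 61.81) / (45 − 0) = -0.001333
∂h/∂y = (62.02 − 61.81) / (45 − 0) = +0.004667
|∇h| = √(-0.001333² + 0.004667²) = 0.004854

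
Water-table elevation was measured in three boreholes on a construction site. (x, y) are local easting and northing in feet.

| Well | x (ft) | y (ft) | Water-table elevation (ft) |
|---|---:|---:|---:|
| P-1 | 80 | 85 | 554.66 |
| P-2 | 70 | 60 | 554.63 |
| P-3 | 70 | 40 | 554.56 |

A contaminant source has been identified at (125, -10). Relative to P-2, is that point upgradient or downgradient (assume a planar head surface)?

With h = a·x + b·y + c and P-1 as origin, the differences give:
  (-10)·a + (-25)·b = -0.03
  (-10)·a + (-45)·b = -0.10
Eliminate b (×(-45) and ×(-25), subtract): 200·a = -1.150 → a = ∂h/∂x = -0.005750
Back-substitute: b = ∂h/∂y = +0.003500.
Head at (125, -10) = 554.66 + (-0.005750)·(45) + (+0.003500)·(-95) = 554.07 ft.
That is lower than the 554.63 ft at P-2, so the point is downgradient.

downgradient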